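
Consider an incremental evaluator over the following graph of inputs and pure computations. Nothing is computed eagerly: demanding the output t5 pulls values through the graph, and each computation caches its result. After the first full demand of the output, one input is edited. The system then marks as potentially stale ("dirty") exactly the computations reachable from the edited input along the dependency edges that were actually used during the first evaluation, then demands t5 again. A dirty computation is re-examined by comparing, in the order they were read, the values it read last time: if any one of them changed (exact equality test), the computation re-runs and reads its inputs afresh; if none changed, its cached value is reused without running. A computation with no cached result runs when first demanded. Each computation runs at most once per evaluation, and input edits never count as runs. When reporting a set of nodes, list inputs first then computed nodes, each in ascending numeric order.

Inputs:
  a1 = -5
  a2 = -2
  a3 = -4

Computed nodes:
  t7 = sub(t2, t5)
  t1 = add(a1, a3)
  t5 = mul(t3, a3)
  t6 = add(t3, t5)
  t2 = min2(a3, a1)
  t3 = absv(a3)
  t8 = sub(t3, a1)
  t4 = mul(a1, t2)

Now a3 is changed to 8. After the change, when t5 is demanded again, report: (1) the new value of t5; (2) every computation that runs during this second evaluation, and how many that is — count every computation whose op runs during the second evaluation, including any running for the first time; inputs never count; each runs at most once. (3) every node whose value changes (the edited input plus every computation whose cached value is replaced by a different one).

t5 now evaluates to 64.
Run set: t3, t5 (2 run).
Changed values: a3, t3, t5.

Initial pass — values computed on the first demand:
  t3 = absv(-4) = 4
  t5 = mul(4, -4) = -16

Second demand — change propagation:
  t3: re-runs because a3 -4->8; new result 8.
  t5: re-runs because t3 4->8; a3 -4->8; new result 64.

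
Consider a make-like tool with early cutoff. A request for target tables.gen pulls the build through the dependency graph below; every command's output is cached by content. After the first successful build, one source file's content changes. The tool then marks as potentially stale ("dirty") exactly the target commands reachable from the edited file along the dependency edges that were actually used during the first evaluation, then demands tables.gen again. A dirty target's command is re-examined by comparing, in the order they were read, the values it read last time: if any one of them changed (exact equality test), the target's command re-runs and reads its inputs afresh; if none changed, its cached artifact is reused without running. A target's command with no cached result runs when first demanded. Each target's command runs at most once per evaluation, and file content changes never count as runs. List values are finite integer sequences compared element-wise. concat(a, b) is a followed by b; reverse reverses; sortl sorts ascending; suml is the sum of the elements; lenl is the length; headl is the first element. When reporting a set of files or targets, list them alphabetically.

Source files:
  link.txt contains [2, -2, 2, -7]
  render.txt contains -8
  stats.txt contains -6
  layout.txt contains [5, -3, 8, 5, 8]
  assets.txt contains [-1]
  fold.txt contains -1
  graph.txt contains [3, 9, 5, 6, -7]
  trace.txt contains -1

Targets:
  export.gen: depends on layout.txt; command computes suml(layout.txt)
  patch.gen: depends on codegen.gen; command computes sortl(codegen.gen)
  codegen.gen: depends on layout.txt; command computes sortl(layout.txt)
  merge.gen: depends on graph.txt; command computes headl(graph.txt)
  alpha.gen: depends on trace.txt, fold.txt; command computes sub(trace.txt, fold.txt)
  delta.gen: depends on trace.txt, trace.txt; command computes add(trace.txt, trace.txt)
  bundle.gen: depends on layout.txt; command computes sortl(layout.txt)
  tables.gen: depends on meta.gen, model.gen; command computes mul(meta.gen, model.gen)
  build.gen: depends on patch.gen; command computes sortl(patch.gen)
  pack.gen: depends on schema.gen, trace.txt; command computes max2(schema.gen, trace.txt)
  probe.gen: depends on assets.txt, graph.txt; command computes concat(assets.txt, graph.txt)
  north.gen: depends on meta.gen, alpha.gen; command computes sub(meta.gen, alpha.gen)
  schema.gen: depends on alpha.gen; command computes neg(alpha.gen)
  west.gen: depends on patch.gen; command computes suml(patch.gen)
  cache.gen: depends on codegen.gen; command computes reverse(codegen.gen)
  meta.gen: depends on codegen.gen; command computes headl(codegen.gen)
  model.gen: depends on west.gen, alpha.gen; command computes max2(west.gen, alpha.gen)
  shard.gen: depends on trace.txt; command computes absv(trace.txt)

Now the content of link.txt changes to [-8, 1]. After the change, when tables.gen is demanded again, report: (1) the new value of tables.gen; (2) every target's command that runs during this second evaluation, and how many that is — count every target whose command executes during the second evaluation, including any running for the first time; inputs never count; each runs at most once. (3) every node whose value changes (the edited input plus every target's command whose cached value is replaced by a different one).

Demanding tables.gen again yields -69.
0 target commands run: none.
The nodes whose values change: link.txt.
Note the shortcut — nothing in the graph depends on link.txt at all, so no recomputation happens.

First demand of the output computes:
  alpha.gen = sub(-1, -1) = 0
  codegen.gen = sortl([5, -3, 8, 5, 8]) = [-3, 5, 5, 8, 8]
  meta.gen = headl([-3, 5, 5, 8, 8]) = -3
  patch.gen = sortl([-3, 5, 5, 8, 8]) = [-3, 5, 5, 8, 8]
  west.gen = suml([-3, 5, 5, 8, 8]) = 23
  model.gen = max2(23, 0) = 23
  tables.gen = mul(-3, 23) = -69

After the edit, cleaning proceeds:
  no node depends on link.txt at all; the second demand re-runs nothing.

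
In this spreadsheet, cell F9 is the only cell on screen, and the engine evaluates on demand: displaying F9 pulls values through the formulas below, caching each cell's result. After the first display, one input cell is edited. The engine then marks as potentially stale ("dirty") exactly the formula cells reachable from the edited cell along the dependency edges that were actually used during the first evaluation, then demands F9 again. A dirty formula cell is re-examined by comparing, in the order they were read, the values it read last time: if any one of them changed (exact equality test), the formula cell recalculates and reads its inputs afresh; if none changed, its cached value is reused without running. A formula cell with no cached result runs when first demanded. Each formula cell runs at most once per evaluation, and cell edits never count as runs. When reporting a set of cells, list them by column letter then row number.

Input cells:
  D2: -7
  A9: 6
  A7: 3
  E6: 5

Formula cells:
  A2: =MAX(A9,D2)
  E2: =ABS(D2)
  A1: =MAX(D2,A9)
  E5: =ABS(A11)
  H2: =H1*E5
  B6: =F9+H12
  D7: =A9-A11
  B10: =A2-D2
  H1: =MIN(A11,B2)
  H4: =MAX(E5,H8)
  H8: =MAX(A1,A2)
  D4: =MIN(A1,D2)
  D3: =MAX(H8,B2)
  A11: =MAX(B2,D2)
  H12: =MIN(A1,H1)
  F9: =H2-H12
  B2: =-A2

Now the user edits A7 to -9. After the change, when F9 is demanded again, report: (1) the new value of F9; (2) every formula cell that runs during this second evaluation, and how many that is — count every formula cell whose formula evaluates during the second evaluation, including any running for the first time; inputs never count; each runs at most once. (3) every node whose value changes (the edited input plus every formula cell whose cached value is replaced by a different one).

F9 now evaluates to -30.
Run set: none (0 run).
Changed values: A7.
The important point: nothing the output needs ever reads A7, so the edit is invisible to it.

Initial pass — values computed on the first demand:
  A1 = MAX(-7, 6) = 6
  A2 = MAX(6, -7) = 6
  B2 = -(6) = -6
  A11 = MAX(-6, -7) = -6
  E5 = ABS(-6) = 6
  H1 = MIN(-6, -6) = -6
  H2 = -6 * 6 = -36
  H12 = MIN(6, -6) = -6
  F9 = -36 - -6 = -30

Second demand — change propagation:
  no demanded computation ever read A7, so the edit dirties nothing and nothing runs.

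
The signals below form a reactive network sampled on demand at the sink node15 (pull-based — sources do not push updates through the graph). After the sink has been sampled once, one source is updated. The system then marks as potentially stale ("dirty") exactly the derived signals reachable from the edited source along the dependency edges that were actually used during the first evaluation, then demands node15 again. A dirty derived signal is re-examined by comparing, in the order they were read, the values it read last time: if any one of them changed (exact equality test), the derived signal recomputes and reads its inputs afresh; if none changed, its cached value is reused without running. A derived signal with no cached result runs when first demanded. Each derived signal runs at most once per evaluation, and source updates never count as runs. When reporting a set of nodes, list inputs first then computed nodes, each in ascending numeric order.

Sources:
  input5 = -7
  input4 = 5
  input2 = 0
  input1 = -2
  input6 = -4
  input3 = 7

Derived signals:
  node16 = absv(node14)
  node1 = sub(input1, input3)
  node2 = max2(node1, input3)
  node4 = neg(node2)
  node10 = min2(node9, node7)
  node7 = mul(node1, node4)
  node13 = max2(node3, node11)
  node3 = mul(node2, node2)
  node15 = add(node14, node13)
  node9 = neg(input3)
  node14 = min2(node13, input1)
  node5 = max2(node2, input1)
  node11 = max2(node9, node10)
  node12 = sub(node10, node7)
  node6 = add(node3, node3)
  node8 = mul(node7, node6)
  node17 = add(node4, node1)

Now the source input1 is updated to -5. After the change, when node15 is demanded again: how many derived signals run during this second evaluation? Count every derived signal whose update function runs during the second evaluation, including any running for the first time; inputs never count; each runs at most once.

Initial pass — values computed on the first demand:
  node1 = sub(-2, 7) = -9
  node2 = max2(-9, 7) = 7
  node3 = mul(7, 7) = 49
  node4 = neg(7) = -7
  node7 = mul(-9, -7) = 63
  node9 = neg(7) = -7
  node10 = min2(-7, 63) = -7
  node11 = max2(-7, -7) = -7
  node13 = max2(49, -7) = 49
  node14 = min2(49, -2) = -2
  node15 = add(-2, 49) = 47

Second demand — change propagation:
  node1: re-runs because input1 -2->-5; new result -12.
  node2: re-runs because node1 -9->-12; new result 7 (unchanged).
  node3: re-examined; everything it read last time is the same (node2 unchanged, node2 unchanged) — cache 49 kept, no run.
  node4: re-examined; everything it read last time is the same (node2 unchanged) — cache -7 kept, no run.
  node7: re-runs because node1 -9->-12; new result 84.
  node10: re-runs because node7 63->84; new result -7 (unchanged).
  node11: re-examined; everything it read last time is the same (node9 unchanged, node10 unchanged) — cache -7 kept, no run.
  node13: re-examined; everything it read last time is the same (node3 unchanged, node11 unchanged) — cache 49 kept, no run.
  node14: re-runs because input1 -2->-5; new result -5.
  node15: re-runs because node14 -2->-5; new result 44.

The important point: at node3 every value read last time is unchanged, so the dirty flag clears without a run.

Run set: node1, node2, node7, node10, node14, node15 (6 run).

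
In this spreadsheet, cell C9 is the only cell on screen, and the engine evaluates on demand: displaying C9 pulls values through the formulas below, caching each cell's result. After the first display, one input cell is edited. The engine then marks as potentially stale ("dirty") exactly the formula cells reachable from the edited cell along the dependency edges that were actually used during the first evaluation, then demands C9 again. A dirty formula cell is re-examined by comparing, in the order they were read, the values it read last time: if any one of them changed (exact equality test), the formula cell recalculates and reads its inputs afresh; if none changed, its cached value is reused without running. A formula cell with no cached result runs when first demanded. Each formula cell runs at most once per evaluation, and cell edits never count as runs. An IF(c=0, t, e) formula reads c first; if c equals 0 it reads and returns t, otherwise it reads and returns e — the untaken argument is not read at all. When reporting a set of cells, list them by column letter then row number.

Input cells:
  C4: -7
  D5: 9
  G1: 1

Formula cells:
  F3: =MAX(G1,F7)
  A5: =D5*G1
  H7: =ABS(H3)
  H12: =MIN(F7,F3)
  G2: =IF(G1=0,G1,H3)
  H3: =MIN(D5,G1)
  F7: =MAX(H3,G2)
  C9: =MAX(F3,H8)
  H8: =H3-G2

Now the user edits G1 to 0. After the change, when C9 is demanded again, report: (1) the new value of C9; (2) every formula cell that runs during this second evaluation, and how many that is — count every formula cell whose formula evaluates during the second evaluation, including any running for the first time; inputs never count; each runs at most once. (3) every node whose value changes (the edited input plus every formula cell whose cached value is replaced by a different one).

C9 now evaluates to 0.
Run set: C9, F3, F7, G2, H3, H8 (6 run).
Changed values: C9, F3, F7, G1, G2, H3.

Initial pass — values computed on the first demand:
  H3 = MIN(9, 1) = 1
  G2 = IF(G1=0: G1=1 -> else branch H3) = 1
  F7 = MAX(1, 1) = 1
  F3 = MAX(1, 1) = 1
  H8 = 1 - 1 = 0
  C9 = MAX(1, 0) = 1

Second demand — change propagation:
  H3: re-runs because G1 1->0; new result 0.
  G2: re-runs because G1 1->0; H3 1->0; new result 0.
  F7: re-runs because H3 1->0; G2 1->0; new result 0.
  F3: re-runs because G1 1->0; F7 1->0; new result 0.
  H8: re-runs because H3 1->0; G2 1->0; new result 0 (unchanged).
  C9: re-runs because F3 1->0; new result 0.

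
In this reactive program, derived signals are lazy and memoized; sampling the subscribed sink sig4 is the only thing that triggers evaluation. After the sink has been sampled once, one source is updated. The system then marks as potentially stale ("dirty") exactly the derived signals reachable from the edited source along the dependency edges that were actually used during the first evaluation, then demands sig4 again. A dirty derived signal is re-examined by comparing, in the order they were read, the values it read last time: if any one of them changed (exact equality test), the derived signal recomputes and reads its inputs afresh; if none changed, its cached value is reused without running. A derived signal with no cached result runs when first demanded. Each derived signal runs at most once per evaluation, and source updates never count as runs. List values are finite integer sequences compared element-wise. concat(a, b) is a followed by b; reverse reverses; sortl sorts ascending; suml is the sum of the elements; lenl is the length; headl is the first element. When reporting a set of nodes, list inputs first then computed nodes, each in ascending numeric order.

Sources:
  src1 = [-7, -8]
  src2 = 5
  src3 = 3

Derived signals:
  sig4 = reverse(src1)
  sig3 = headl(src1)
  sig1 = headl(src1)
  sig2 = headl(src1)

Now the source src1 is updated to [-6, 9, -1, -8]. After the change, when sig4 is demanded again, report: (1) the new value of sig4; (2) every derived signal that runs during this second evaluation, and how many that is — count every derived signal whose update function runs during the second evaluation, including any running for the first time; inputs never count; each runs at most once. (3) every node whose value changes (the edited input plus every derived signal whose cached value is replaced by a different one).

First demand of the output computes:
  sig4 = reverse([-7, -8]) = [-8, -7]

After the edit, cleaning proceeds:
  sig4: a read changed (src1 [-7, -8]->[-6, 9, -1, -8]) — executes, giving [-8, -1, 9, -6].

Demanding sig4 again yields [-8, -1, 9, -6].
1 derived signals run: sig4.
The nodes whose values change: src1, sig4.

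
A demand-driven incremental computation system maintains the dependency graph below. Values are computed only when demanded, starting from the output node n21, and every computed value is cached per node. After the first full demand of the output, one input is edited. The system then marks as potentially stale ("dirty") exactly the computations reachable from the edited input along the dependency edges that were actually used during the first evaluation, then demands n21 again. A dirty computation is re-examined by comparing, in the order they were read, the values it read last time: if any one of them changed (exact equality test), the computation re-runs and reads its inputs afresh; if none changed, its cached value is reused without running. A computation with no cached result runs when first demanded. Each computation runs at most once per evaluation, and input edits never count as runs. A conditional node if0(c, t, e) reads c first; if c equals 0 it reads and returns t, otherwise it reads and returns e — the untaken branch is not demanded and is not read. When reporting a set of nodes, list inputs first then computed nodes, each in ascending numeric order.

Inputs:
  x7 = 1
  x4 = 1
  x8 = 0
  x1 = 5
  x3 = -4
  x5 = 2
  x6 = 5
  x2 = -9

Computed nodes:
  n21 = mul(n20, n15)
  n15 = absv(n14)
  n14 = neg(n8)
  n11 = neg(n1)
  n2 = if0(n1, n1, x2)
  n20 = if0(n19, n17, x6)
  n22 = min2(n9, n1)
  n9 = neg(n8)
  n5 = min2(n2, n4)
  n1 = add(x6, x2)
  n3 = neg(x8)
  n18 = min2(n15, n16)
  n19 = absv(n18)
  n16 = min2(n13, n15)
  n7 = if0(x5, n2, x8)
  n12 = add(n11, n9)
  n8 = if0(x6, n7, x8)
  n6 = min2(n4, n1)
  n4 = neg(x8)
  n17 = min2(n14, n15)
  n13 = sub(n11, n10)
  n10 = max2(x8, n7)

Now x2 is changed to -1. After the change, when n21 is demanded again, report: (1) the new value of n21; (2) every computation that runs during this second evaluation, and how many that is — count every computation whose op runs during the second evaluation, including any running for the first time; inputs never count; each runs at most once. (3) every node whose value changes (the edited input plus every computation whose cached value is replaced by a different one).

First evaluation (everything demanded from the output):
  n1 = add(5, -9) = -4
  n7 = if0(x5=2 -> else branch x8) = 0
  n8 = if0(x6=5 -> else branch x8) = 0
  n10 = max2(0, 0) = 0
  n11 = neg(-4) = 4
  n13 = sub(4, 0) = 4
  n14 = neg(0) = 0
  n15 = absv(0) = 0
  n16 = min2(4, 0) = 0
  n17 = min2(0, 0) = 0
  n18 = min2(0, 0) = 0
  n19 = absv(0) = 0
  n20 = if0(n19=0 -> then branch n17) = 0
  n21 = mul(0, 0) = 0

Propagation after the edit:
  n1: runs — x2 -9->-1; result 4.
  n11: runs — n1 -4->4; result -4.
  n13: runs — n11 4->-4; result -4.
  n16: runs — n13 4->-4; result -4.
  n18: runs — n16 0->-4; result -4.
  n19: runs — n18 0->-4; result 4.
  n20: runs — n19 0->4; result 5.
  n21: runs — n20 0->5; result 0 (same value as before).

New value of n21: 0.
Computations that run: n1, n11, n13, n16, n18, n19, n20, n21 — 8 in total.
Values that change: x2, n1, n11, n13, n16, n18, n19, n20.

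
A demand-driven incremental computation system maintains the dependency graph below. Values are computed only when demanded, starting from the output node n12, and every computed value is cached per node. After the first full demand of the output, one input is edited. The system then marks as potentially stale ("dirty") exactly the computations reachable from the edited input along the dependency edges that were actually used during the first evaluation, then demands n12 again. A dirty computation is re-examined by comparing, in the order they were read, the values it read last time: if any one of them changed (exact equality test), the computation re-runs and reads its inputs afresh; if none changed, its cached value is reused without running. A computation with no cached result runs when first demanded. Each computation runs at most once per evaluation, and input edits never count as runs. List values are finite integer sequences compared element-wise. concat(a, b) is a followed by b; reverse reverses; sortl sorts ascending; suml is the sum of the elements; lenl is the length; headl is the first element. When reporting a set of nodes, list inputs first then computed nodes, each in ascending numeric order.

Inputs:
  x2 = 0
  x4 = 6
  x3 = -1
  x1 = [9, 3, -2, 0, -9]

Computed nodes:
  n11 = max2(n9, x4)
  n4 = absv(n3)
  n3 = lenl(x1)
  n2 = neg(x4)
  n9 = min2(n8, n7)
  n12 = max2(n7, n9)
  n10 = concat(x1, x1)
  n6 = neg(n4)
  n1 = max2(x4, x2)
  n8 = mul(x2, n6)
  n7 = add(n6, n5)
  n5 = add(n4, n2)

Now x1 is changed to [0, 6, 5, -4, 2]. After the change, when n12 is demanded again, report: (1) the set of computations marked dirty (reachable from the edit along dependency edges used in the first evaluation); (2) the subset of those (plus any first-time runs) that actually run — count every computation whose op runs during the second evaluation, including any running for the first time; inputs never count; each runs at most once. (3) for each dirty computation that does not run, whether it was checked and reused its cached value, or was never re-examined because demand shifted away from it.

Marked dirty: n3, n4, n5, n6, n7, n8, n9, n12.
Computations that run: n3 — 1 in total.
Checked but reused from cache: n4, n5, n6, n7, n8, n9, n12.
Key observation: the change is absorbed at n3 — it re-runs but produces the same value, and the output's value is unchanged.

First evaluation (everything demanded from the output):
  n2 = neg(6) = -6
  n3 = lenl([9, 3, -2, 0, -9]) = 5
  n4 = absv(5) = 5
  n5 = add(5, -6) = -1
  n6 = neg(5) = -5
  n7 = add(-5, -1) = -6
  n8 = mul(0, -5) = 0
  n9 = min2(0, -6) = -6
  n12 = max2(-6, -6) = -6

Propagation after the edit:
  n3: runs — x1 [9, 3, -2, 0, -9]->[0, 6, 5, -4, 2]; result 5 (same value as before).
  n4: checked — values it read are unchanged (n3 unchanged); reused cached 5 without running.
  n5: checked — values it read are unchanged (n4 unchanged, n2 unchanged); reused cached -1 without running.
  n6: checked — values it read are unchanged (n4 unchanged); reused cached -5 without running.
  n7: checked — values it read are unchanged (n6 unchanged, n5 unchanged); reused cached -6 without running.
  n8: checked — values it read are unchanged (x2 unchanged, n6 unchanged); reused cached 0 without running.
  n9: checked — values it read are unchanged (n8 unchanged, n7 unchanged); reused cached -6 without running.
  n12: checked — values it read are unchanged (n7 unchanged, n9 unchanged); reused cached -6 without running.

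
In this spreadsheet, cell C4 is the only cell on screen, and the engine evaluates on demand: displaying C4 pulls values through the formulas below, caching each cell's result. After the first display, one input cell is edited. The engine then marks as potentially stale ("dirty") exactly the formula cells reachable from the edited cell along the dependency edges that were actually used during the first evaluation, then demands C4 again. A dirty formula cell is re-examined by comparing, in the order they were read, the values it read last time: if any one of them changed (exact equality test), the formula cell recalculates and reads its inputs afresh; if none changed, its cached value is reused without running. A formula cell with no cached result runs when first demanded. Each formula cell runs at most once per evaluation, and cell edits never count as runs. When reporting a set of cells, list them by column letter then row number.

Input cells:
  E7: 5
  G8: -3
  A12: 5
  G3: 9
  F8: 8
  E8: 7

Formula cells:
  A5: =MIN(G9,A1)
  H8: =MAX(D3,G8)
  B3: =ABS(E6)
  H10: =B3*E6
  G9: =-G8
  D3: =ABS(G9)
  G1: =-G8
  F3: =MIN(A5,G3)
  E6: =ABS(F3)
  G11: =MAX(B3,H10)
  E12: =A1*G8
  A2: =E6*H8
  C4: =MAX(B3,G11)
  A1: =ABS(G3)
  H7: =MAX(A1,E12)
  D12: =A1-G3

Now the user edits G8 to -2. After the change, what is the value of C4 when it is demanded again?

Initial pass — values computed on the first demand:
  A1 = ABS(9) = 9
  G9 = -(-3) = 3
  A5 = MIN(3, 9) = 3
  F3 = MIN(3, 9) = 3
  E6 = ABS(3) = 3
  B3 = ABS(3) = 3
  H10 = 3 * 3 = 9
  G11 = MAX(3, 9) = 9
  C4 = MAX(3, 9) = 9

Second demand — change propagation:
  G9: re-runs because G8 -3->-2; new result 2.
  A5: re-runs because G9 3->2; new result 2.
  F3: re-runs because A5 3->2; new result 2.
  E6: re-runs because F3 3->2; new result 2.
  B3: re-runs because E6 3->2; new result 2.
  H10: re-runs because B3 3->2; E6 3->2; new result 4.
  G11: re-runs because B3 3->2; H10 9->4; new result 4.
  C4: re-runs because B3 3->2; G11 9->4; new result 4.

C4 now evaluates to 4.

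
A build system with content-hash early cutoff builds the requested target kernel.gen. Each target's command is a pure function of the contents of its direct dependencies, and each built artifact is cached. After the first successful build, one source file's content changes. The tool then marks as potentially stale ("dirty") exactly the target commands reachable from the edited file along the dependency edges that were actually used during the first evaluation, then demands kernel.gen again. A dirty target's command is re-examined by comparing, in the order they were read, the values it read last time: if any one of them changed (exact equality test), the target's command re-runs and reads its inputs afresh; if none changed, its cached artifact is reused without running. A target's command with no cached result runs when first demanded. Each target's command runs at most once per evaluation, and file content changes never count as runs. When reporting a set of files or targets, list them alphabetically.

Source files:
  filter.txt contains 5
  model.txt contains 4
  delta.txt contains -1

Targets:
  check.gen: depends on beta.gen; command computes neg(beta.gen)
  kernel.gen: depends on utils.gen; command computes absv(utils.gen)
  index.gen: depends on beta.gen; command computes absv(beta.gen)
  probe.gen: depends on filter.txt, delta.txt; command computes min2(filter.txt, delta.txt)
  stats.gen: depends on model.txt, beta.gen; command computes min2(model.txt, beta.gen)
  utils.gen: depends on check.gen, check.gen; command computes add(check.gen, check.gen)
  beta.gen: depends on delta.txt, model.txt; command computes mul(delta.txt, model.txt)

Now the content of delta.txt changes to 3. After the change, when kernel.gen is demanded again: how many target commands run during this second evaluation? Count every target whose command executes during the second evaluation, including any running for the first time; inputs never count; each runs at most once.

Target commands that run: beta.gen, check.gen, kernel.gen, utils.gen — 4 in total.

First evaluation (everything demanded from the output):
  beta.gen = mul(-1, 4) = -4
  check.gen = neg(-4) = 4
  utils.gen = add(4, 4) = 8
  kernel.gen = absv(8) = 8

Propagation after the edit:
  beta.gen: runs — delta.txt -1->3; result 12.
  check.gen: runs — beta.gen -4->12; result -12.
  utils.gen: runs — check.gen 4->-12; check.gen 4->-12; result -24.
  kernel.gen: runs — utils.gen 8->-24; result 24.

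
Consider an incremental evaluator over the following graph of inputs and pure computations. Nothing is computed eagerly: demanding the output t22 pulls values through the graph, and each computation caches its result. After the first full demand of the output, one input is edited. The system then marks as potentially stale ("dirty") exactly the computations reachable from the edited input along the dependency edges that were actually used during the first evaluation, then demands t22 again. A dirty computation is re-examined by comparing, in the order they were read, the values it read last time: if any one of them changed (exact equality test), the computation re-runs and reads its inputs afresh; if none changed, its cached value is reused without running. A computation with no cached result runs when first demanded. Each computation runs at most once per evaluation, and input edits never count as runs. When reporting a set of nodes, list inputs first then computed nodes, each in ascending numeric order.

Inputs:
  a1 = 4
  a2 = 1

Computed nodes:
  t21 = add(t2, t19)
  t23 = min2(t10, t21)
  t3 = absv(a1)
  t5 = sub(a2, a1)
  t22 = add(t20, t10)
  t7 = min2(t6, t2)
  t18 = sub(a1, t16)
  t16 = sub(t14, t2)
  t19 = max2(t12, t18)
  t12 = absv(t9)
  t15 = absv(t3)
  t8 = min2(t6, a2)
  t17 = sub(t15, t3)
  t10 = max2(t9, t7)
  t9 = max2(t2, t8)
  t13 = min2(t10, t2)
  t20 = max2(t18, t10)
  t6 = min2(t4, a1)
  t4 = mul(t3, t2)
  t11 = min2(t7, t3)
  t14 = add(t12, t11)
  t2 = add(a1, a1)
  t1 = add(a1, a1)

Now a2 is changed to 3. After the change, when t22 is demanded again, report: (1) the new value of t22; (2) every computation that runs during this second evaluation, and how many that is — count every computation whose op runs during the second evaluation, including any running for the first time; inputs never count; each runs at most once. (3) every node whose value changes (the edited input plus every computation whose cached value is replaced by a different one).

t22 now evaluates to 16.
Run set: t8, t9 (2 run).
Changed values: a2, t8.
The important point: t9 recomputes to an identical value, and the output ends up unchanged.

Initial pass — values computed on the first demand:
  t2 = add(4, 4) = 8
  t3 = absv(4) = 4
  t4 = mul(4, 8) = 32
  t6 = min2(32, 4) = 4
  t7 = min2(4, 8) = 4
  t8 = min2(4, 1) = 1
  t9 = max2(8, 1) = 8
  t10 = max2(8, 4) = 8
  t11 = min2(4, 4) = 4
  t12 = absv(8) = 8
  t14 = add(8, 4) = 12
  t16 = sub(12, 8) = 4
  t18 = sub(4, 4) = 0
  t20 = max2(0, 8) = 8
  t22 = add(8, 8) = 16

Second demand — change propagation:
  t8: re-runs because a2 1->3; new result 3.
  t9: re-runs because t8 1->3; new result 8 (unchanged).
  t10: re-examined; everything it read last time is the same (t9 unchanged, t7 unchanged) — cache 8 kept, no run.
  t12: re-examined; everything it read last time is the same (t9 unchanged) — cache 8 kept, no run.
  t14: re-examined; everything it read last time is the same (t12 unchanged, t11 unchanged) — cache 12 kept, no run.
  t16: re-examined; everything it read last time is the same (t14 unchanged, t2 unchanged) — cache 4 kept, no run.
  t18: re-examined; everything it read last time is the same (a1 unchanged, t16 unchanged) — cache 0 kept, no run.
  t20: re-examined; everything it read last time is the same (t18 unchanged, t10 unchanged) — cache 8 kept, no run.
  t22: re-examined; everything it read last time is the same (t20 unchanged, t10 unchanged) — cache 16 kept, no run.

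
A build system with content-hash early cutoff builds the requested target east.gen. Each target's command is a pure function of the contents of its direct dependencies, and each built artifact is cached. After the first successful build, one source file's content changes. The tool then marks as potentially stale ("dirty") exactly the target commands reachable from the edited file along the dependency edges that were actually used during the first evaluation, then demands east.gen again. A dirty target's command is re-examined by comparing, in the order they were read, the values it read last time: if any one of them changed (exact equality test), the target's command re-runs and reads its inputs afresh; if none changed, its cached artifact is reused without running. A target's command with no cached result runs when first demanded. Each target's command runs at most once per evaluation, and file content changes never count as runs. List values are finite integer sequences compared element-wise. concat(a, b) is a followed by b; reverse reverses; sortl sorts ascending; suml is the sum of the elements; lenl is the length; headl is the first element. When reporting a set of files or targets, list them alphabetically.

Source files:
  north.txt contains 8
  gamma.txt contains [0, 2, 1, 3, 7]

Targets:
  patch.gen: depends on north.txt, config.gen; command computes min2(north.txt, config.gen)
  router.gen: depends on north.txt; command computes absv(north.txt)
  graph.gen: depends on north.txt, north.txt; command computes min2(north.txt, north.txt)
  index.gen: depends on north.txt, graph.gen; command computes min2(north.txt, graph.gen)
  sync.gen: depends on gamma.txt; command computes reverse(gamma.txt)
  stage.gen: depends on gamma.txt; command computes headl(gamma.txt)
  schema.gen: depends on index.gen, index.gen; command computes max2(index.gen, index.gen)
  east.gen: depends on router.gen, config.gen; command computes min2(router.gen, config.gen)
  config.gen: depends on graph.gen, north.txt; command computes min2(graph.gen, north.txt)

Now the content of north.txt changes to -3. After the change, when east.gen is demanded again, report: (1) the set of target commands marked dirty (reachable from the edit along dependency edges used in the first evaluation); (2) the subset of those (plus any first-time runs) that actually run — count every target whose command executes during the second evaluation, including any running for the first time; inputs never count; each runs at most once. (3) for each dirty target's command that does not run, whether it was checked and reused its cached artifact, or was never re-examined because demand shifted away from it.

First evaluation (everything demanded from the output):
  graph.gen = min2(8, 8) = 8
  config.gen = min2(8, 8) = 8
  router.gen = absv(8) = 8
  east.gen = min2(8, 8) = 8

Propagation after the edit:
  graph.gen: runs — north.txt 8->-3; north.txt 8->-3; result -3.
  config.gen: runs — graph.gen 8->-3; north.txt 8->-3; result -3.
  router.gen: runs — north.txt 8->-3; result 3.
  east.gen: runs — router.gen 8->3; config.gen 8->-3; result -3.

Marked dirty: config.gen, east.gen, graph.gen, router.gen.
Target commands that run: config.gen, east.gen, graph.gen, router.gen — 4 in total.
Every dirty target's command ran.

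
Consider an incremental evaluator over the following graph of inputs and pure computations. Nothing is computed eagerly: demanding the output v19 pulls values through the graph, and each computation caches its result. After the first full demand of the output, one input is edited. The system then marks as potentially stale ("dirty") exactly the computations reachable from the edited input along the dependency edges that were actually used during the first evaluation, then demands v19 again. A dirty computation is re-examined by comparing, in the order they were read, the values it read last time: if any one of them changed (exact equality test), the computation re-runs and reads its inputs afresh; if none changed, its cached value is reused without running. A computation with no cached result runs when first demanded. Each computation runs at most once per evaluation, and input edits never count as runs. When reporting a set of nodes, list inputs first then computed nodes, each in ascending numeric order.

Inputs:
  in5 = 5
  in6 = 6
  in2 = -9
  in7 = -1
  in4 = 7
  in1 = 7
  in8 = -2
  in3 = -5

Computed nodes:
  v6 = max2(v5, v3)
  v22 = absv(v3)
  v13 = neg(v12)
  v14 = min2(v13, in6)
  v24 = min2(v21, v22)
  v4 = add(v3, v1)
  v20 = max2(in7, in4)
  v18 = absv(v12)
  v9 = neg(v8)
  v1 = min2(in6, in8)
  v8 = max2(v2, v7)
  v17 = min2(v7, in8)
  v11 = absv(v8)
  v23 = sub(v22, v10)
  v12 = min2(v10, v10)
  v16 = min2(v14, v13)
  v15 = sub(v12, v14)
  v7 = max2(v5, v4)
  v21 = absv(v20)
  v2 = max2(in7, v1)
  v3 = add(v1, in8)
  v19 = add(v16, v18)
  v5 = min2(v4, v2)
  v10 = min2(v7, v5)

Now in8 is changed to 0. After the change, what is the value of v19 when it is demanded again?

v19 now evaluates to 0.

Initial pass — values computed on the first demand:
  v1 = min2(6, -2) = -2
  v2 = max2(-1, -2) = -1
  v3 = add(-2, -2) = -4
  v4 = add(-4, -2) = -6
  v5 = min2(-6, -1) = -6
  v7 = max2(-6, -6) = -6
  v10 = min2(-6, -6) = -6
  v12 = min2(-6, -6) = -6
  v13 = neg(-6) = 6
  v14 = min2(6, 6) = 6
  v16 = min2(6, 6) = 6
  v18 = absv(-6) = 6
  v19 = add(6, 6) = 12

Second demand — change propagation:
  v1: re-runs because in8 -2->0; new result 0.
  v2: re-runs because v1 -2->0; new result 0.
  v3: re-runs because v1 -2->0; in8 -2->0; new result 0.
  v4: re-runs because v3 -4->0; v1 -2->0; new result 0.
  v5: re-runs because v4 -6->0; v2 -1->0; new result 0.
  v7: re-runs because v5 -6->0; v4 -6->0; new result 0.
  v10: re-runs because v7 -6->0; v5 -6->0; new result 0.
  v12: re-runs because v10 -6->0; v10 -6->0; new result 0.
  v13: re-runs because v12 -6->0; new result 0.
  v14: re-runs because v13 6->0; new result 0.
  v16: re-runs because v14 6->0; v13 6->0; new result 0.
  v18: re-runs because v12 -6->0; new result 0.
  v19: re-runs because v16 6->0; v18 6->0; new result 0.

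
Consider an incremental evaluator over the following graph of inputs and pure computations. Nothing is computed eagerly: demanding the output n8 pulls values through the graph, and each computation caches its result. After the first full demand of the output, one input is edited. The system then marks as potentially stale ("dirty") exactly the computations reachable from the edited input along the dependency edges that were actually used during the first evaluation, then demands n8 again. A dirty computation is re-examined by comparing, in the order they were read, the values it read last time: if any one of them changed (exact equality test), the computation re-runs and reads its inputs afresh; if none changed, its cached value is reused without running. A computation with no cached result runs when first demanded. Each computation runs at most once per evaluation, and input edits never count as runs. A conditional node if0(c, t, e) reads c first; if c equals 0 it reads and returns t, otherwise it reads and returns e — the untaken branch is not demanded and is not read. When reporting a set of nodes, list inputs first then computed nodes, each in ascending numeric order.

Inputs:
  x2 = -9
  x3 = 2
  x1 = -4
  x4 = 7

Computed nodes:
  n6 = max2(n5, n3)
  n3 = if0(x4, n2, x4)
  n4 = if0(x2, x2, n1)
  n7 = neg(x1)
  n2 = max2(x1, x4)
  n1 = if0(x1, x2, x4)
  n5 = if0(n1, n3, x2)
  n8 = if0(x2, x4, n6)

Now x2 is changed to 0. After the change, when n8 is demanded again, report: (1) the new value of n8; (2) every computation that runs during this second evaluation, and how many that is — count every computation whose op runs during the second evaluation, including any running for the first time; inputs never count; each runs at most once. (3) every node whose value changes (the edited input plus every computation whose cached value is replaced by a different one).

n8 now evaluates to 7.
Run set: n8 (1 run).
Changed values: x2.
The important point: the flipped condition redirects demand; n5, n6 are left stale, never re-checked.

Initial pass — values computed on the first demand:
  n1 = if0(x1=-4 -> else branch x4) = 7
  n3 = if0(x4=7 -> else branch x4) = 7
  n5 = if0(n1=7 -> else branch x2) = -9
  n6 = max2(-9, 7) = 7
  n8 = if0(x2=-9 -> else branch n6) = 7

Second demand — change propagation:
  n5: dirty yet unreached — the second evaluation never asks for it.
  n6: dirty yet unreached — the second evaluation never asks for it.
  n8: re-runs because x2 -9->0; new result 7 (unchanged).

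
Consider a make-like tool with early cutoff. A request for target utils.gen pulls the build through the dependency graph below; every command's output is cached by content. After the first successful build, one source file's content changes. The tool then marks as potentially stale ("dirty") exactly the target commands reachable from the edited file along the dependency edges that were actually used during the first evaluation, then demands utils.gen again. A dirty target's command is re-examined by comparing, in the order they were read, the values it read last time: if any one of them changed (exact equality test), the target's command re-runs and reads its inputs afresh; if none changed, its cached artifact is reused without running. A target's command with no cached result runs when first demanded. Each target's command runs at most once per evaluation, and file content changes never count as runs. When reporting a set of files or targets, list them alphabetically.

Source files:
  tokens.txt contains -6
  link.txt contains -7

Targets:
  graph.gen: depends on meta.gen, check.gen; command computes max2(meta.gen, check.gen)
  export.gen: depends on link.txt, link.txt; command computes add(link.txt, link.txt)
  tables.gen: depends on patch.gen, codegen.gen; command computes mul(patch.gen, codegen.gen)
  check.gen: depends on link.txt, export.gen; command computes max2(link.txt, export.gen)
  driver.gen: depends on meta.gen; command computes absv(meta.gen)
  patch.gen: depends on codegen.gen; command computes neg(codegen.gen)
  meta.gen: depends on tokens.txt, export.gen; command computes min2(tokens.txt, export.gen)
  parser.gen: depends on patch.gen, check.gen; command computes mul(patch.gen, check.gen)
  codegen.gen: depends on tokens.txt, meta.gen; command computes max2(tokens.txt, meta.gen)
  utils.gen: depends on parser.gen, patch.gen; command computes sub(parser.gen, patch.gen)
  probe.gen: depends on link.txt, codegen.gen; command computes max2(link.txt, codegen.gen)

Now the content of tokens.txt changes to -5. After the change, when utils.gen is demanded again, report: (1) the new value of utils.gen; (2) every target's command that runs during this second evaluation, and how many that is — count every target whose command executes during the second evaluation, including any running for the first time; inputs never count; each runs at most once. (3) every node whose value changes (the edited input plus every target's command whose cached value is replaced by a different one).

Demanding utils.gen again yields -40.
5 target commands run: codegen.gen, meta.gen, parser.gen, patch.gen, utils.gen.
The nodes whose values change: codegen.gen, parser.gen, patch.gen, tokens.txt, utils.gen.

First demand of the output computes:
  export.gen = add(-7, -7) = -14
  check.gen = max2(-7, -14) = -7
  meta.gen = min2(-6, -14) = -14
  codegen.gen = max2(-6, -14) = -6
  patch.gen = neg(-6) = 6
  parser.gen = mul(6, -7) = -42
  utils.gen = sub(-42, 6) = -48

After the edit, cleaning proceeds:
  meta.gen: a read changed (tokens.txt -6->-5) — executes, giving -14 — identical to its old value.
  codegen.gen: a read changed (tokens.txt -6->-5) — executes, giving -5.
  patch.gen: a read changed (codegen.gen -6->-5) — executes, giving 5.
  parser.gen: a read changed (patch.gen 6->5) — executes, giving -35.
  utils.gen: a read changed (parser.gen -42->-35; patch.gen 6->5) — executes, giving -40.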